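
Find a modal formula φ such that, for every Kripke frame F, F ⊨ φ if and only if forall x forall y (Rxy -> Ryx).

s → □◇s

This is symmetry; the standard corresponding axiom is B: s → □◇s.
Suppose s→□◇s is valid. Take Rxy and set V(s)={x}. Then s at x, so □◇s at x, so ◇s at y, so some z with Ryz has s; z=x, i.e. Ryx.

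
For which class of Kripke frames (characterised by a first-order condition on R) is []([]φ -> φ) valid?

Shift-reflexivity

Suppose □(□φ→φ) is valid. Take Rxy and set V(φ)={w : Ryw}. Then at y, □φ holds; since □(□φ→φ) at x, □φ→φ at y, so φ at y, i.e. Ryy.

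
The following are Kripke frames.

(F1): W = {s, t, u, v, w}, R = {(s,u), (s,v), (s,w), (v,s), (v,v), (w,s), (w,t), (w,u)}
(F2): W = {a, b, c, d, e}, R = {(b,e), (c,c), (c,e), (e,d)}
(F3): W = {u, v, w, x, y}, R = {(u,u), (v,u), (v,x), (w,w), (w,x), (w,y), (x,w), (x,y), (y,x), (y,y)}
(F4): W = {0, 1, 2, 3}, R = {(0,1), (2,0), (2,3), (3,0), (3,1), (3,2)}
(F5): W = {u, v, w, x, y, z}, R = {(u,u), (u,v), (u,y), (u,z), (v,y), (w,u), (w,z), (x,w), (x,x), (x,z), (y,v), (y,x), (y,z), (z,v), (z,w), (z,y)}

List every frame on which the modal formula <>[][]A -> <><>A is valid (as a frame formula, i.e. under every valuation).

(F3), (F5)

Frame correspondent (Sahlqvist): forall x forall y (xRy -> exists w (y R^2 w & x R^2 w)) — i.e. a generalized confluence (Geach) condition.
(F1): fails — sRu but no w* with uR²w* and sR²w*.
(F2): fails — bRe but no w with eR²w and bR²w.
(F3): holds.
(F4): fails — 0R1 but no w with 1R²w and 0R²w.
(F5): holds.
Valid on: (F3), (F5).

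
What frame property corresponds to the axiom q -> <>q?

Reflexivity

This is a form of the T axiom.
It corresponds to reflexivity: forall x Rxx.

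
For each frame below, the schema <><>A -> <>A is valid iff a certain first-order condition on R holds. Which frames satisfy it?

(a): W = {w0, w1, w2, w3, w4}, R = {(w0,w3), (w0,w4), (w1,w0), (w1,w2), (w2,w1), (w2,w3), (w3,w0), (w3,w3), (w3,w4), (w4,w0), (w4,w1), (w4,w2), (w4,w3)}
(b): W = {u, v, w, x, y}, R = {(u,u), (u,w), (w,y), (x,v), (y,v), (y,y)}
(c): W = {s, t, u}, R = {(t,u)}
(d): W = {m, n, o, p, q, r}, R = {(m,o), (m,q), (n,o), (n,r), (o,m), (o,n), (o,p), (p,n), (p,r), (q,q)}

(c)

This is the axiom for transitivity; its first-order frame correspondent is forall x forall y forall z (Rxy & Ryz -> Rxz).
(a): fails — Rw1w2 and Rw2w1 but not Rw1w1.
(b): fails — Ruw and Rwy but not Ruy.
(c): ✓.
(d): fails — Rom and Rmo but not Roo.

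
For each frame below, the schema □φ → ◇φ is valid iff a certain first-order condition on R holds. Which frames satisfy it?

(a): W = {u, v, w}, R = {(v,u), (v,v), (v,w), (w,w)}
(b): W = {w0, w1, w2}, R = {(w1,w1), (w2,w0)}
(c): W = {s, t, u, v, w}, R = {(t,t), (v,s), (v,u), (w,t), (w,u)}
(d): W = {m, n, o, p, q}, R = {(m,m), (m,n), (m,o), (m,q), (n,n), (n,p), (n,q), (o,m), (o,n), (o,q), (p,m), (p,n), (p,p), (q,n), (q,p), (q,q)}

(d)

The schema corresponds to seriality: ∀x ∃y Rxy.
(a): fails — world u has no successor.
(b): fails — world w0 has no successor.
(c): fails — world s has no successor.
(d): satisfies the condition.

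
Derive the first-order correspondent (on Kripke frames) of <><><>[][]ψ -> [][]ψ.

forall x forall y forall z ((x R^3 y & x R^2 z) -> exists w (y R^2 w & z = w))

This is a Sahlqvist (Geach-type) schema ◇^3□^2ψ → □^2◇^0ψ.
First-order correspondent: forall x forall y forall z ((x R^3 y & x R^2 z) -> exists w (y R^2 w & z = w)).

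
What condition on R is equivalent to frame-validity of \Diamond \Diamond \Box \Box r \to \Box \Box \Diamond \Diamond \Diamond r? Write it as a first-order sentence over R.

This is a Sahlqvist (Geach-type) schema ◇^2□^2r → □^2◇^3r.
Minimal-valuation argument: fix x; take any y with xR^2y and any z with xR^2z. Set V(r) to the set of worlds R-reachable from y in exactly 2 steps. Then □^2r holds at y, so the antecedent holds at x; validity forces ◇^3r at z, giving a w with zR^3w and yR^2w.
First-order correspondent: \forall x \forall y \forall z ((x R^2 y \wedge x R^2 z) \to \exists w (y R^2 w \wedge z R^3 w)).

\forall x \forall y \forall z ((x R^2 y \wedge x R^2 z) \to \exists w (y R^2 w \wedge z R^3 w))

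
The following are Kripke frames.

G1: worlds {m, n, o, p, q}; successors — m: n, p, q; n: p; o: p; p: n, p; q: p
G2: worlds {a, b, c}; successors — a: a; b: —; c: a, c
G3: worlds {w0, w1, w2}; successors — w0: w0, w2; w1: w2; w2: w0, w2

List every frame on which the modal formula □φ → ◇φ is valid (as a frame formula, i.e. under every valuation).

G1, G3

The schema corresponds to seriality: ∀x ∃y Rxy.
G1: satisfies the condition.
G2: fails — world b has no successor.
G3: satisfies the condition.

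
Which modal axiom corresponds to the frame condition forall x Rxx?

The condition is reflexivity. The T schema □r → r defines it.

□r → r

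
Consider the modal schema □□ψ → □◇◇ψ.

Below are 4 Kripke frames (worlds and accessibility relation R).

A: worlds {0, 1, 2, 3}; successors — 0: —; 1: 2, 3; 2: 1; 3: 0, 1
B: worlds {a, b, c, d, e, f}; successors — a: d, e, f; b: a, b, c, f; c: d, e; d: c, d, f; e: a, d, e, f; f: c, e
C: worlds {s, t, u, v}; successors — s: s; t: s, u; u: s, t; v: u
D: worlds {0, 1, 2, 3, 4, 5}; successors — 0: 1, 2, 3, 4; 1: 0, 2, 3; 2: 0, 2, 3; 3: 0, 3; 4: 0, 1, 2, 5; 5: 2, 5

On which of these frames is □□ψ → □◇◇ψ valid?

The schema corresponds to a generalized confluence (Geach) condition: ∀x ∀z (xRz → ∃w (xR²w ∧ zR²w)).
A: fails — 1R2 but no w with 1R²w and 2R²w.
B: ✓.
C: ✓.
D: ✓.

B, C, D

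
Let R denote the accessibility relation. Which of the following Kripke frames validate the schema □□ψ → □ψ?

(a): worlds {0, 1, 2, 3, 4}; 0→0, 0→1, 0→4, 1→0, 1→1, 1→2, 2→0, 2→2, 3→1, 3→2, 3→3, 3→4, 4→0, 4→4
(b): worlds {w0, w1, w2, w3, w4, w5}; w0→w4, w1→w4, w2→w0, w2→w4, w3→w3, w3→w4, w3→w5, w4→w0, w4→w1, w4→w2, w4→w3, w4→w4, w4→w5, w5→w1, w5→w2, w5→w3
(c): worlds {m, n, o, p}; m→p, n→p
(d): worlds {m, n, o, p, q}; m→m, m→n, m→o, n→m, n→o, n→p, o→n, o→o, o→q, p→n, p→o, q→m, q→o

The schema corresponds to density: ∀x ∀y (Rxy → ∃z (Rxz ∧ Rzy)).
(a): condition met.
(b): fails — Rw5w2 but no z with Rw5z and Rzw2.
(c): fails — Rnp but no z with Rnz and Rzp.
(d): fails — Rnp but no z with Rnz and Rzp.

(a)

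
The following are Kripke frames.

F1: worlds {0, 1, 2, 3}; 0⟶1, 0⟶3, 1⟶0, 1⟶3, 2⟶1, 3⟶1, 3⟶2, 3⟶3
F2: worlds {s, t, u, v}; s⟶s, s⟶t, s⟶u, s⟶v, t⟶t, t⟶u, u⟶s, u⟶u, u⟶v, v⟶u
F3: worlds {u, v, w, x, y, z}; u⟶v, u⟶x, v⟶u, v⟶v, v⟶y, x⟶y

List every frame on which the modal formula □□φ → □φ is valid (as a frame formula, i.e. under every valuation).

F2

Frame correspondent (Sahlqvist): ∀x ∀y (Rxy → ∃z (Rxz ∧ Rzy)) — i.e. density.
F1: fails — R10 but no z with R1z and Rz0.
F2: satisfies the condition.
F3: fails — Rux but no t with Rut and Rtx.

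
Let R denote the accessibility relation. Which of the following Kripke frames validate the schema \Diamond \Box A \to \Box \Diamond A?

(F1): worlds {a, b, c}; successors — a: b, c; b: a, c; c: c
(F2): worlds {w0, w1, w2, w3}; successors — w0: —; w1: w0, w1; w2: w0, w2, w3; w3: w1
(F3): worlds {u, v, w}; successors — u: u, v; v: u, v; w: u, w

Frame correspondent (Sahlqvist): \forall x \forall y \forall z (Rxy \wedge Rxz \to \exists w (Ryw \wedge Rzw)) — i.e. convergence.
(F1): condition met.
(F2): fails — Rw1w1 and Rw1w0 but w1 and w0 have no common successor.
(F3): condition met.

(F1), (F3)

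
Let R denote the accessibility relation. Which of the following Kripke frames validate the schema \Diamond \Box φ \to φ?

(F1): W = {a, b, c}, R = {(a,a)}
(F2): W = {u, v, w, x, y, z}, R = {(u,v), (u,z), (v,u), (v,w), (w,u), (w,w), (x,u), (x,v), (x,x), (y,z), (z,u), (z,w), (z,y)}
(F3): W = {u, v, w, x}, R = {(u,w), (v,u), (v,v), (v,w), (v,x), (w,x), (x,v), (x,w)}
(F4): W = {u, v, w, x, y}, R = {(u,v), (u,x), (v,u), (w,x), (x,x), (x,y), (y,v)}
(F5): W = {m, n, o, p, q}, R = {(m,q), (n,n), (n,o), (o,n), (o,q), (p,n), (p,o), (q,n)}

(F1)

This is the axiom for a generalized confluence (Geach) condition; its first-order frame correspondent is \forall x \forall y (xRy \to \exists w (yRw \wedge x = w)).
(F1): condition met.
(F2): fails — vRw but no t with wRt and v=t.
(F3): fails — uRw but no t with wRt and u=t.
(F4): fails — uRx but no t with xRt and u=t.
(F5): fails — mRq but no w with qRw and m=w.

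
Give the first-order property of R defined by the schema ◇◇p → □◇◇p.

This is a Sahlqvist (Geach-type) schema ◇^2□^0p → □^1◇^2p.
Minimal-valuation argument: fix x; take any y with xR^2y and any z with xR^1z. Set V(p) to the set of worlds R-reachable from y in exactly 0 steps. Then □^0p holds at y, so the antecedent holds at x; validity forces ◇^2p at z, giving a w with zR^2w and yR^0w.
First-order correspondent: ∀x ∀y ∀z ((xR²y ∧ xRz) → ∃w (y = w ∧ zR²w)).

∀x ∀y ∀z ((xR²y ∧ xRz) → ∃w (y = w ∧ zR²w))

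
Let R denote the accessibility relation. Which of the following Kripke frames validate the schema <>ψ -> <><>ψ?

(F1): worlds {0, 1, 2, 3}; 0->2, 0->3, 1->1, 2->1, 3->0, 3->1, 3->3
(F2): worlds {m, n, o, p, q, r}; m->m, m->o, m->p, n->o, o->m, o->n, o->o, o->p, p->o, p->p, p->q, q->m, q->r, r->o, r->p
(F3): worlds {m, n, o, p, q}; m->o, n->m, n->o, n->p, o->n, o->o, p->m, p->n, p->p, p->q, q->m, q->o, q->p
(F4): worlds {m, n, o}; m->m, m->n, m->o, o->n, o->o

This is the axiom for a generalized confluence (Geach) condition; its first-order frame correspondent is forall x forall y (xRy -> exists w (y = w & x R^2 w)).
(F1): fails — 0R2 but no w with 2=w and 0R²w.
(F2): fails — qRr but no w with r=w and qR²w.
(F3): satisfies the condition.
(F4): satisfies the condition.

(F3), (F4)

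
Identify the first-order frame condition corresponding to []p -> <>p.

seriality: forall x exists y Rxy

Suppose □p→◇p is valid. At any x set V(p)=W. Then □p at x, so ◇p at x, so x has a successor.
Conversely, any frame satisfying forall x exists y Rxy validates the schema.
Frame condition: forall x exists y Rxy.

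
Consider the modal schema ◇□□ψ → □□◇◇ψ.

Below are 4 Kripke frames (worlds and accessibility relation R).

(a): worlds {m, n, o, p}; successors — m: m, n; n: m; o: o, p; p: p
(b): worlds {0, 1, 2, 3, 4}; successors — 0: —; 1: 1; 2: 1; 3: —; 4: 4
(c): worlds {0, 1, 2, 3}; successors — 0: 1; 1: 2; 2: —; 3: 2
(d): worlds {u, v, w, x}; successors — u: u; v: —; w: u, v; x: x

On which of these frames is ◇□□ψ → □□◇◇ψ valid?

(a), (b)

This is the axiom for a generalized confluence (Geach) condition; its first-order frame correspondent is ∀x ∀y ∀z ((xRy ∧ xR²z) → ∃w (yR²w ∧ zR²w)).
(a): ✓.
(b): ✓.
(c): fails — 0R1, 0R²2 but no w with 1R²w and 2R²w.
(d): fails — wRv, wR²u but no t with vR²t and uR²t.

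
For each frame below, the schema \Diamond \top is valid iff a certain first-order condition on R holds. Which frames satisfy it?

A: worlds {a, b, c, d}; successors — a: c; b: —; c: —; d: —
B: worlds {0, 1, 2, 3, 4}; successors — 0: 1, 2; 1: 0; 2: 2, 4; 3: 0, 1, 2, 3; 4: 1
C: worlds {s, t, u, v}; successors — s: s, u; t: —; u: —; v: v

B

This is the axiom for seriality; its first-order frame correspondent is \forall x \exists y Rxy.
A: fails — world b has no successor.
B: condition met.
C: fails — world t has no successor.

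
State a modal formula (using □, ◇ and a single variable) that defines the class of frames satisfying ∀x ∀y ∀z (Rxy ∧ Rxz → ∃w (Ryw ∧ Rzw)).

◇□p → □◇p

The condition is convergence. The .2 schema ◇□p → □◇p defines it.
Suppose ◇□p→□◇p is valid. Take Rxy, Rxz and set V(p)={w : Ryw}. Then □p at y so ◇□p at x, so □◇p at x, so ◇p at z, giving w with Rzw and Ryw.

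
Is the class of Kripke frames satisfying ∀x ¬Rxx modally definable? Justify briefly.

Modal frame validity is preserved under surjective bounded morphisms.
The 2-cycle (worlds a,b with a→b→a) is irreflexive, and the map sending every world to a single reflexive point • is a surjective bounded morphism (forth: every edge maps to (•,•); back: every world has a successor). So any modal formula valid on the 2-cycle is also valid on the reflexive point, which is not irreflexive.
So no modal formula (or set of formulas) defines exactly the irreflexive frames.

Not definable by any modal formula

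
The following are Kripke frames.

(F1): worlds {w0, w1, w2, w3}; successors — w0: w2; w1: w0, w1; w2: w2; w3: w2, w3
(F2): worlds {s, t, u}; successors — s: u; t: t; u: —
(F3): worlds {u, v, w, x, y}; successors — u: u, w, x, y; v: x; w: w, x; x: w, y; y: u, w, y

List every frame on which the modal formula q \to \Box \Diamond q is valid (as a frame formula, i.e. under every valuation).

none

This is the axiom for symmetry; its first-order frame correspondent is \forall x \forall y (Rxy \to Ryx).
(F1): fails — Rw1w0 but not Rw0w1.
(F2): fails — Rsu but not Rus.
(F3): fails — Ruw but not Rwu.
Valid on no frame.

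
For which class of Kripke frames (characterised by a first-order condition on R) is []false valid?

emptiness of R

□⊥ is valid iff no world has any successor (otherwise □⊥ fails at any world with one).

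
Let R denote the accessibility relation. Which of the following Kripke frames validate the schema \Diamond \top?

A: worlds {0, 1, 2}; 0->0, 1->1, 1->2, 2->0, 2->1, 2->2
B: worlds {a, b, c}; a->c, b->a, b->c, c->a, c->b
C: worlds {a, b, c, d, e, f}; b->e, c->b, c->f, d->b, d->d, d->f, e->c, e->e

Frame correspondent (Sahlqvist): \forall x \exists y Rxy — i.e. seriality.
A: ✓.
B: ✓.
C: fails — world a has no successor.

A, B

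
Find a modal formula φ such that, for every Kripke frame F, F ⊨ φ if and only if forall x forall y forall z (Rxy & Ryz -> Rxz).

A defining formula is □q → □□q (the 4 axiom).
Suppose □q→□□q is valid. Take Rxy, Ryz and set V(q)={w : Rxw}. Then □q at x, so □□q at x, so □q at y, so q at z, i.e. Rxz.

□q → □□q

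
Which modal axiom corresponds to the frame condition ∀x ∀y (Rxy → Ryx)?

The condition is symmetry. The B schema s → □◇s defines it.
Suppose s→□◇s is valid. Take Rxy and set V(s)={x}. Then s at x, so □◇s at x, so ◇s at y, so some z with Ryz has s; z=x, i.e. Ryx.

s → □◇s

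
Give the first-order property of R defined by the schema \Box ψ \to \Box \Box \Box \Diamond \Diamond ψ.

This is a Sahlqvist (Geach-type) schema ◇^0□^1ψ → □^3◇^2ψ.
First-order correspondent: \forall x \forall z (x R^3 z \to \exists w (xRw \wedge z R^2 w)).

\forall x \forall z (x R^3 z \to \exists w (xRw \wedge z R^2 w))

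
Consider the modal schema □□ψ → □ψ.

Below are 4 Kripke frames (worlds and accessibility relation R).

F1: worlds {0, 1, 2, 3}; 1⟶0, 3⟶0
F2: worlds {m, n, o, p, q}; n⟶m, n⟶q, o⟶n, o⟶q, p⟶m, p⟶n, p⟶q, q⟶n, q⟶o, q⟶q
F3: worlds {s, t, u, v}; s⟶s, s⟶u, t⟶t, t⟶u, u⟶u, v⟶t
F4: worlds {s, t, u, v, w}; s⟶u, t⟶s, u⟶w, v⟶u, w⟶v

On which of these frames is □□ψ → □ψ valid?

Frame correspondent (Sahlqvist): ∀x ∀y (Rxy → ∃z (Rxz ∧ Rzy)) — i.e. density.
F1: fails — R10 but no z with R1z and Rz0.
F2: fails — Rnm but no z with Rnz and Rzm.
F3: ✓.
F4: fails — Ruw but no z with Ruz and Rzw.
Valid on: F3.

F3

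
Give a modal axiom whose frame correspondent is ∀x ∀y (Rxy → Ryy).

This is shift-reflexivity; the standard corresponding axiom is T□: □(□r → r).

□(□r → r)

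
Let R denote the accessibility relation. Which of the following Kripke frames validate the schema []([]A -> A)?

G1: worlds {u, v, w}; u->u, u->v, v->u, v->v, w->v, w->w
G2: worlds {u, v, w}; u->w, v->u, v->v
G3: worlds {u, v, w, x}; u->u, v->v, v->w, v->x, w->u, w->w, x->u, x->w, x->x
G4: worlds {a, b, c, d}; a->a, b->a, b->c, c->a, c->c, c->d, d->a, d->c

G1, G3

The schema corresponds to shift-reflexivity: forall x forall y (Rxy -> Ryy).
G1: satisfies the condition.
G2: fails — Rvu but not Ruu.
G3: satisfies the condition.
G4: fails — Rcd but not Rdd.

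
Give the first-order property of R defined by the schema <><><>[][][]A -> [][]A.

This is a Sahlqvist (Geach-type) schema ◇^3□^3A → □^2◇^0A.
Minimal-valuation argument: fix x; take any y with xR^3y and any z with xR^2z. Set V(A) to the set of worlds R-reachable from y in exactly 3 steps. Then □^3A holds at y, so the antecedent holds at x; validity forces ◇^0A at z, giving a w with zR^0w and yR^3w.
First-order correspondent: forall x forall y forall z ((x R^3 y & x R^2 z) -> exists w (y R^3 w & z = w)).

forall x forall y forall z ((x R^3 y & x R^2 z) -> exists w (y R^3 w & z = w))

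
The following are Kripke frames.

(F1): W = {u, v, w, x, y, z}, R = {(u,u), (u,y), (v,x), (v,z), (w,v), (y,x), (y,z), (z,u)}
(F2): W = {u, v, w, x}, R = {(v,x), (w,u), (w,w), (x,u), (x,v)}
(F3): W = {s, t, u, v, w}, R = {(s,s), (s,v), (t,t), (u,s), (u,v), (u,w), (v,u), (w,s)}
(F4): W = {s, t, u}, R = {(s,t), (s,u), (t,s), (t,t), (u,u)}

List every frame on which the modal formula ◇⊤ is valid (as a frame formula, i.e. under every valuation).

The schema corresponds to seriality: ∀x ∃y Rxy.
(F1): fails — world x has no successor.
(F2): fails — world u has no successor.
(F3): ✓.
(F4): ✓.
Valid on: (F3), (F4).

(F3), (F4)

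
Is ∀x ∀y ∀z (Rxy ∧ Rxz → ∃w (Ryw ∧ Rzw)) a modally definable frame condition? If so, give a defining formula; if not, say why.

Yes — defined by ◇□q → □◇q

This is a Sahlqvist condition; the .2 axiom ◇□q → □◇q defines it.
Suppose ◇□q→□◇q is valid. Take Rxy, Rxz and set V(q)={w : Ryw}. Then □q at y so ◇□q at x, so □◇q at x, so ◇q at z, giving w with Rzw and Ryw.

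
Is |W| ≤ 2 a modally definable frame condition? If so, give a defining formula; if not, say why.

No — not modally definable

Any modally definable frame class is closed under disjoint unions.
Any modal formula valid on each of 3 disjoint one-world frames is valid on their disjoint union (validity is preserved under disjoint unions). Each one-world frame has |W|=1≤2, but the union has |W|=3.
So no modal formula (or set of formulas) defines exactly the |W|≤2 frames.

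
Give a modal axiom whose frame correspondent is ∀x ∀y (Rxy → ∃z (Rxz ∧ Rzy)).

A defining formula is □□p → □p (the C4 axiom).
Suppose □□p→□p is valid. Take Rxy and set V(p)={w : xR²w}. Then □□p at x, so □p at x, so p at y, i.e. ∃z(Rxz∧Rzy).

□□p → □p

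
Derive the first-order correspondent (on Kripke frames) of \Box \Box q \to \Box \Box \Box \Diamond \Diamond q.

This is a Sahlqvist (Geach-type) schema ◇^0□^2q → □^3◇^2q.
First-order correspondent: \forall x \forall z (x R^3 z \to \exists w (x R^2 w \wedge z R^2 w)).

\forall x \forall z (x R^3 z \to \exists w (x R^2 w \wedge z R^2 w))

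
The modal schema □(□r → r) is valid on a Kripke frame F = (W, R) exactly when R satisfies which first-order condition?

shift-reflexivity

Suppose □(□r→r) is valid. Take Rxy and set V(r)={w : Ryw}. Then at y, □r holds; since □(□r→r) at x, □r→r at y, so r at y, i.e. Ryy.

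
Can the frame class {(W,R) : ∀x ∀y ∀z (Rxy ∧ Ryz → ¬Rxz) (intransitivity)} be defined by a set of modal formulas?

No

Modal frame validity is preserved under surjective bounded morphisms.
The 5-cycle (worlds 0,1,2,3,4 with 0→1→2→3→4→0) is intransitive. Mapping every world to a single reflexive point • is a surjective bounded morphism; the reflexive point is not intransitive (R••∧R•• but R••).
Hence intransitivity is not modally definable.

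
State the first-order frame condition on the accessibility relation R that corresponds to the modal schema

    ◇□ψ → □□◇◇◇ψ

∀x ∀y ∀z ((xRy ∧ xR²z) → ∃w (yRw ∧ zR³w))

This is a Sahlqvist (Geach-type) schema ◇^1□^1ψ → □^2◇^3ψ.
First-order correspondent: ∀x ∀y ∀z ((xRy ∧ xR²z) → ∃w (yRw ∧ zR³w)).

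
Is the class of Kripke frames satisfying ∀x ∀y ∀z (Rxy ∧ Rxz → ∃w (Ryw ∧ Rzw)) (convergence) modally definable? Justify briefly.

This is a Sahlqvist condition; the .2 axiom ◇□r → □◇r defines it.
Suppose ◇□r→□◇r is valid. Take Rxy, Rxz and set V(r)={w : Ryw}. Then □r at y so ◇□r at x, so □◇r at x, so ◇r at z, giving w with Rzw and Ryw.

Yes — defined by ◇□r → □◇r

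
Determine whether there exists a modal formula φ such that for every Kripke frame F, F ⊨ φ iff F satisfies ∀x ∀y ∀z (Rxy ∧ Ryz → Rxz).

Definable; □r → □□r defines it

This is a Sahlqvist condition; the 4 axiom □r → □□r defines it.
Suppose □r→□□r is valid. Take Rxy, Ryz and set V(r)={w : Rxw}. Then □r at x, so □□r at x, so □r at y, so r at z, i.e. Rxz.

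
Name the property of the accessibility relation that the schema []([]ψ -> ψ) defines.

This is the T□ axiom.
It corresponds to shift-reflexivity: forall x forall y (Rxy -> Ryy).

shift-reflexivity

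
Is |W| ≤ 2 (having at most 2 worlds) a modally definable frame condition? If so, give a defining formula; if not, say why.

Any modally definable frame class is closed under disjoint unions.
Any modal formula valid on each of 3 disjoint one-world frames is valid on their disjoint union (validity is preserved under disjoint unions). Each one-world frame has |W|=1≤2, but the union has |W|=3.
So no modal formula (or set of formulas) defines exactly the |W|≤2 frames.

No — not modally definable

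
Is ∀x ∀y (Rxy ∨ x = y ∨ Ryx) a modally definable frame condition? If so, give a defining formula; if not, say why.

No

Any modally definable frame class is closed under disjoint unions.
Take 2 disjoint single-world reflexive frames: each is trivially connected, but their disjoint union has 2 worlds with no edge between distinct components, so it is not connected.
So no modal formula (or set of formulas) defines exactly the connected frames.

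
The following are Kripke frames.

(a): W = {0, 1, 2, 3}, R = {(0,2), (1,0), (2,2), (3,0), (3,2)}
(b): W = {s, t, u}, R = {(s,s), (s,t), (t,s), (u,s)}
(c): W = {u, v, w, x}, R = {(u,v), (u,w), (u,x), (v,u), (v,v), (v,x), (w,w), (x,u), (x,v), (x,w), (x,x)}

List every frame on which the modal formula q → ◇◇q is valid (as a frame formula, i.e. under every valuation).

This is the axiom for a generalized confluence (Geach) condition; its first-order frame correspondent is ∀x ∃w (x = w ∧ xR²w).
(a): fails — at 0 but no w with 0=w and 0R²w.
(b): fails — at u but no w with u=w and uR²w.
(c): condition met.
Valid on: (c).

(c)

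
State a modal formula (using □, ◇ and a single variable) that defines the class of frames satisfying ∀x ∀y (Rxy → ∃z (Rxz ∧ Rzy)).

□□q → □q

This is density; the standard corresponding axiom is C4: □□q → □q.
Suppose □□q→□q is valid. Take Rxy and set V(q)={w : xR²w}. Then □□q at x, so □q at x, so q at y, i.e. ∃z(Rxz∧Rzy).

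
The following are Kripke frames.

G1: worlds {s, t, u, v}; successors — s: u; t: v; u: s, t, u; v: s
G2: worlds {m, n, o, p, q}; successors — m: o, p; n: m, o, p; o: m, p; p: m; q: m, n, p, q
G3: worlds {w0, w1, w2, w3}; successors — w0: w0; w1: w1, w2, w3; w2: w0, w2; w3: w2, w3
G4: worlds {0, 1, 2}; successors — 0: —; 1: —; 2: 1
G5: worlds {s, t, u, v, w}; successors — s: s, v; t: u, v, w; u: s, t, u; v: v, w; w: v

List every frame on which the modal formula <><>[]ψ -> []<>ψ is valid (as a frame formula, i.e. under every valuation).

Frame correspondent (Sahlqvist): forall x forall y forall z ((x R^2 y & xRz) -> exists w (yRw & zRw)) — i.e. a generalized confluence (Geach) condition.
G1: fails — sR²t, sRu but no w with tRw and uRw.
G2: fails — mR²m, mRp but no w with mRw and pRw.
G3: fails — w1R²w0, w1Rw1 but no w with w0Rw and w1Rw.
G4: holds.
G5: fails — tR²u, tRv but no w* with uRw* and vRw*.

G4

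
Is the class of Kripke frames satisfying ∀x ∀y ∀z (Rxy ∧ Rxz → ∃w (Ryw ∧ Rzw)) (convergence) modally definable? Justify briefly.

Yes: it is convergence, defined by the .2 schema ◇□r → □◇r.
Suppose ◇□r→□◇r is valid. Take Rxy, Rxz and set V(r)={w : Ryw}. Then □r at y so ◇□r at x, so □◇r at x, so ◇r at z, giving w with Rzw and Ryw.

Yes — defined by ◇□r → □◇r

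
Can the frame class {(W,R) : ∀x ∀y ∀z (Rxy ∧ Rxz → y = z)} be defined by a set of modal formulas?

The condition is partial functionality. A defining modal formula is ◇q → □q.
Suppose ◇q→□q is valid. Take Rxy, Rxz and set V(q)={y}. Then ◇q at x, so □q at x, so q at z, i.e. z=y.

Yes, by ◇q → □q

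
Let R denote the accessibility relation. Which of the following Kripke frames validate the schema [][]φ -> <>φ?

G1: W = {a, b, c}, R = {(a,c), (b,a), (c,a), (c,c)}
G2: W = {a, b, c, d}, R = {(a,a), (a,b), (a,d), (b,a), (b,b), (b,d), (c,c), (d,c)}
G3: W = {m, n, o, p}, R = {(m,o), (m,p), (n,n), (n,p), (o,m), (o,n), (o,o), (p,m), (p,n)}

G2, G3

Frame correspondent (Sahlqvist): forall x exists w (x R^2 w & xRw) — i.e. a generalized confluence (Geach) condition.
G1: fails — at b but no w with bR²w and bRw.
G2: condition met.
G3: condition met.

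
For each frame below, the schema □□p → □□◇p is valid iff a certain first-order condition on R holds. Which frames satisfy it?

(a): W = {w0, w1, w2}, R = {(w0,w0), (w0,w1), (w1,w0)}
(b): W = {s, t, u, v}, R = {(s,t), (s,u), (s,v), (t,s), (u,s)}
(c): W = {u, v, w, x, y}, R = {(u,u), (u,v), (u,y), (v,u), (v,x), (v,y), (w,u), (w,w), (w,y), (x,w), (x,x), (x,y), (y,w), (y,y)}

Frame correspondent (Sahlqvist): ∀x ∀z (xR²z → ∃w (xR²w ∧ zRw)) — i.e. a generalized confluence (Geach) condition.
(a): condition met.
(b): fails — sR²s but no w with sR²w and sRw.
(c): condition met.

(a), (c)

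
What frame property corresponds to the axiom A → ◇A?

reflexivity: ∀x Rxx

Replacing A by ¬A and contraposing gives the equivalent schema □A → A.
Suppose □A→A is valid. At any x set V(A)={w : Rxw}. Then □A holds at x, so A holds at x, i.e. Rxx.
Conversely, any frame satisfying ∀x Rxx validates the schema.
So the correspondent is reflexivity.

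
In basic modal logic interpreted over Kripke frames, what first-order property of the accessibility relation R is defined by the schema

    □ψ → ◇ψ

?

seriality

This schema is the D axiom.
It corresponds to seriality: ∀x ∃y Rxy.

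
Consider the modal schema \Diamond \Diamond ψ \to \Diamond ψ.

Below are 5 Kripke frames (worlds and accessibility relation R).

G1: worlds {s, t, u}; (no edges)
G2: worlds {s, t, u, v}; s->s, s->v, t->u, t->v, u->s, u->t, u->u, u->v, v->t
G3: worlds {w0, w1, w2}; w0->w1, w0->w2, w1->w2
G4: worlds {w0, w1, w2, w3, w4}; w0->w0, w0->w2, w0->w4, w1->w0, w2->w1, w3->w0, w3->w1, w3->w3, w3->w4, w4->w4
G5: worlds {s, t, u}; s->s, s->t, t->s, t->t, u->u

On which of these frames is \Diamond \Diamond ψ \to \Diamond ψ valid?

G1, G3, G5

Frame correspondent (Sahlqvist): \forall x \forall y (x R^2 y \to \exists w (y = w \wedge xRw)) — i.e. a generalized confluence (Geach) condition.
G1: condition met.
G2: fails — sR²t but no w with t=w and sRw.
G3: condition met.
G4: fails — w0R²w1 but no w with w1=w and w0Rw.
G5: condition met.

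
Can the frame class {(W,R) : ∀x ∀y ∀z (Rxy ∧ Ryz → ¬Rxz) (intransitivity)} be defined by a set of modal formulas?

Not modally definable

Modal frame validity is preserved under surjective bounded morphisms.
The 3-cycle (worlds a,b,c with a→b→c→a) is intransitive. Mapping every world to a single reflexive point • is a surjective bounded morphism; the reflexive point is not intransitive (R••∧R•• but R••).
Hence intransitivity is not modally definable.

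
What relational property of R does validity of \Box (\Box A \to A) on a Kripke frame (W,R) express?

shift-reflexivity: \forall x \forall y (Rxy \to Ryy)

This is the T□ axiom.
It corresponds to shift-reflexivity: \forall x \forall y (Rxy \to Ryy).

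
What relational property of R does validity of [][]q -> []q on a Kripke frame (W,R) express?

Suppose □□q→□q is valid. Take Rxy and set V(q)={w : xR²w}. Then □□q at x, so □q at x, so q at y, i.e. ∃z(Rxz∧Rzy).

density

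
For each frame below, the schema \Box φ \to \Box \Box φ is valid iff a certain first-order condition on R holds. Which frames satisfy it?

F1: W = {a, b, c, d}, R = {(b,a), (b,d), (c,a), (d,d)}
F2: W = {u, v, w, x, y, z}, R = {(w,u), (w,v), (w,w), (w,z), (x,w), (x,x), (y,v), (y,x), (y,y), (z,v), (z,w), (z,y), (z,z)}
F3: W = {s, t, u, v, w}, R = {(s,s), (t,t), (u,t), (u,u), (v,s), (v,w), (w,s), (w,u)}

The schema corresponds to transitivity: \forall x \forall y \forall z (Rxy \wedge Ryz \to Rxz).
F1: holds.
F2: fails — Rxw and Rwu but not Rxu.
F3: fails — Rwu and Rut but not Rwt.
Valid on: F1.

F1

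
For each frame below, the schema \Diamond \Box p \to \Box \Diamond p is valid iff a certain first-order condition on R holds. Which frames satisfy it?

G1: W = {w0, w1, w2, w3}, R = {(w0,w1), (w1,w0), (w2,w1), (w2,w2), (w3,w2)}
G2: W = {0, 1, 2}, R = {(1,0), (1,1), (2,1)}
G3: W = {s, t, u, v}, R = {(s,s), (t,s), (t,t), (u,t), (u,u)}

G3

This is the axiom for convergence; its first-order frame correspondent is \forall x \forall y \forall z (Rxy \wedge Rxz \to \exists w (Ryw \wedge Rzw)).
G1: fails — Rw2w1 and Rw2w2 but w1 and w2 have no common successor.
G2: fails — R10 and R10 but 0 and 0 have no common successor.
G3: condition met.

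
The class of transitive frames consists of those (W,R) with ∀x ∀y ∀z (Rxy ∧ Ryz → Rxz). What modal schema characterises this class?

This is transitivity; the standard corresponding axiom is 4: □s → □□s.
Suppose □s→□□s is valid. Take Rxy, Ryz and set V(s)={w : Rxw}. Then □s at x, so □□s at x, so □s at y, so s at z, i.e. Rxz.

□s → □□s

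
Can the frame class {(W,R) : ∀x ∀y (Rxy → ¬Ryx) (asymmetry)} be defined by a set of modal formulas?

Not definable by any modal formula

Any modally definable frame class is closed under surjective bounded morphisms.
The 4-cycle (worlds w0,w1,w2,w3 with w0→w1→w2→w3→w0) is asymmetric. Mapping every world to a single reflexive point • is a surjective bounded morphism, and the reflexive point is not asymmetric (R•• but asymmetry requires ¬R••).
So no modal formula (or set of formulas) defines exactly the asymmetric frames.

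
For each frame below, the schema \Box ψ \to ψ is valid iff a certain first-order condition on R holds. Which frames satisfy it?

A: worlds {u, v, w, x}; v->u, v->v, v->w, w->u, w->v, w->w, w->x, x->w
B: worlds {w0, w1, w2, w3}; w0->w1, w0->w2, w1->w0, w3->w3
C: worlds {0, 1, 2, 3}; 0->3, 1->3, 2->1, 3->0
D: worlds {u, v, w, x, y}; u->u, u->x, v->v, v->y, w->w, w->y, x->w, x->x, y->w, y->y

D

Frame correspondent (Sahlqvist): \forall x Rxx — i.e. reflexivity.
A: fails — world u does not see itself.
B: fails — world w0 does not see itself.
C: fails — world 0 does not see itself.
D: condition met.
Valid on: D.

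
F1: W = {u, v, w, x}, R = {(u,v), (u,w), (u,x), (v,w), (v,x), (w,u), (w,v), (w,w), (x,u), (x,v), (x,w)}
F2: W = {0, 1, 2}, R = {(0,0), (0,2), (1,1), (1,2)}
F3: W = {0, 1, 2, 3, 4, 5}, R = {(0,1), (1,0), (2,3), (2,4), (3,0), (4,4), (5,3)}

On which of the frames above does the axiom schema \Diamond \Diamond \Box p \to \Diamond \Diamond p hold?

F1

This is the axiom for a generalized confluence (Geach) condition; its first-order frame correspondent is \forall x \forall y (x R^2 y \to \exists w (yRw \wedge x R^2 w)).
F1: satisfies the condition.
F2: fails — 0R²2 but no w with 2Rw and 0R²w.
F3: fails — 0R²0 but no w with 0Rw and 0R²w.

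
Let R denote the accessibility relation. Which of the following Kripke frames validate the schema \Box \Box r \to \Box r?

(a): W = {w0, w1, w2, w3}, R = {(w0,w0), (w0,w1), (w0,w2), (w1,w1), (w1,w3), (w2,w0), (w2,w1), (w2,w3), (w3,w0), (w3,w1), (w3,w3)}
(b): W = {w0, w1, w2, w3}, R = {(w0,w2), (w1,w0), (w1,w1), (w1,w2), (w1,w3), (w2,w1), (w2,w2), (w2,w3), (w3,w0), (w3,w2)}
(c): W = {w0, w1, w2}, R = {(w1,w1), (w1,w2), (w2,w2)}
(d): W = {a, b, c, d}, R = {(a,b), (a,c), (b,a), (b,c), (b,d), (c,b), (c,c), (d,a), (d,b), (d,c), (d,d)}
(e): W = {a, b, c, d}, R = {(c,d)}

The schema corresponds to density: \forall x \forall y (Rxy \to \exists z (Rxz \wedge Rzy)).
(a): condition met.
(b): fails — Rw3w0 but no z with Rw3z and Rzw0.
(c): condition met.
(d): condition met.
(e): fails — Rcd but no z with Rcz and Rzd.

(a), (c), (d)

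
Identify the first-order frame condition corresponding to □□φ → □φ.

density

Suppose □□φ→□φ is valid. Take Rxy and set V(φ)={w : xR²w}. Then □□φ at x, so □φ at x, so φ at y, i.e. ∃z(Rxz∧Rzy).
Conversely, on a frame with density the schema holds at every world under every valuation.
Frame condition: ∀x ∀y (Rxy → ∃z (Rxz ∧ Rzy)).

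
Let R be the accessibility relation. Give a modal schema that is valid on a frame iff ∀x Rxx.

□ψ → ψ

This is reflexivity; the standard corresponding axiom is T: □ψ → ψ.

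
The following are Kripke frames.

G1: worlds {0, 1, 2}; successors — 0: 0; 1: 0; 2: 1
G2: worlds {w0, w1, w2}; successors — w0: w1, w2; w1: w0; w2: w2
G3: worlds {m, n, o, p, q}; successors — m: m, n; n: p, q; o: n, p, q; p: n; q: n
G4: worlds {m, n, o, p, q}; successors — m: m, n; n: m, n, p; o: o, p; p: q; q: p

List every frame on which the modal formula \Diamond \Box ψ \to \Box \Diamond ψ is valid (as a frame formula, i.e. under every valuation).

G1

Frame correspondent (Sahlqvist): \forall x \forall y \forall z (Rxy \wedge Rxz \to \exists w (Ryw \wedge Rzw)) — i.e. convergence.
G1: ✓.
G2: fails — Rw0w1 and Rw0w2 but w1 and w2 have no common successor.
G3: fails — Rmm and Rmn but m and n have no common successor.
G4: fails — Rnn and Rnp but n and p have no common successor.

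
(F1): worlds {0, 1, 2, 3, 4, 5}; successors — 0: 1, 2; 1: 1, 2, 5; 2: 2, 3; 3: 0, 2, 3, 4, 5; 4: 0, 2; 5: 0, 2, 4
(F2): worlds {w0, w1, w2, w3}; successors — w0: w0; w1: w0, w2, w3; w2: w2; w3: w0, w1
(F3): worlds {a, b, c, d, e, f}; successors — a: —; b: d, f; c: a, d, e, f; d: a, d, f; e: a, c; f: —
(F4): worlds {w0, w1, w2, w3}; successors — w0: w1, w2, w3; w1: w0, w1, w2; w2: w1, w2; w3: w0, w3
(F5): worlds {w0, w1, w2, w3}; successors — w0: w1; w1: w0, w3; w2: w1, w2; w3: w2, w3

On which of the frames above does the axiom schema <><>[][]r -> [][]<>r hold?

(F1), (F4)

The schema corresponds to a generalized confluence (Geach) condition: forall x forall y forall z ((x R^2 y & x R^2 z) -> exists w (y R^2 w & zRw)).
(F1): satisfies the condition.
(F2): fails — w1R²w0, w1R²w2 but no w with w0R²w and w2Rw.
(F3): fails — bR²a, bR²a but no w with aR²w and aRw.
(F4): satisfies the condition.
(F5): fails — w0R²w0, w0R²w0 but no w with w0R²w and w0Rw.
Valid on: (F1), (F4).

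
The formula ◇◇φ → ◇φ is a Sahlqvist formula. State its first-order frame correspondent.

transitivity

This schema is equivalent to the 4 axiom □φ → □□φ.
Its frame correspondent is transitivity — ∀x ∀y ∀z (Rxy ∧ Ryz → Rxz).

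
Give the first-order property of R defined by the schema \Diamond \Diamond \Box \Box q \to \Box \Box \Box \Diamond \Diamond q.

This is a Sahlqvist (Geach-type) schema ◇^2□^2q → □^3◇^2q.
First-order correspondent: \forall x \forall y \forall z ((x R^2 y \wedge x R^3 z) \to \exists w (y R^2 w \wedge z R^2 w)).

\forall x \forall y \forall z ((x R^2 y \wedge x R^3 z) \to \exists w (y R^2 w \wedge z R^2 w))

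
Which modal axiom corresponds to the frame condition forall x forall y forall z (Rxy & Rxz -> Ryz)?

The condition is the Euclidean property. The 5 schema ◇s → □◇s defines it.

◇s → □◇s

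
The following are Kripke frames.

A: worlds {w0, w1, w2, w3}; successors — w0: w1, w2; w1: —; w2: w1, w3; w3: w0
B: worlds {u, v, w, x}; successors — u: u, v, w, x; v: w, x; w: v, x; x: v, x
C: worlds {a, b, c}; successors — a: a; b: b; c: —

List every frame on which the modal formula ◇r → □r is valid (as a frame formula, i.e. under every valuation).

C

Frame correspondent (Sahlqvist): ∀x ∀y ∀z (Rxy ∧ Rxz → y = z) — i.e. partial functionality.
A: fails — w0 sees both w1 and w2.
B: fails — u sees both u and v.
C: ✓.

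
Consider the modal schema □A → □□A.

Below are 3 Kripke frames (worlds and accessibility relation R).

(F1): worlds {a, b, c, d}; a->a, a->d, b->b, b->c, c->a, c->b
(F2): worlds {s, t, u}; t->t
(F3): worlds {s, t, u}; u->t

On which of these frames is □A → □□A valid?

Frame correspondent (Sahlqvist): ∀x ∀y ∀z (Rxy ∧ Ryz → Rxz) — i.e. transitivity.
(F1): fails — Rbc and Rca but not Rba.
(F2): satisfies the condition.
(F3): satisfies the condition.
Valid on: (F2), (F3).

(F2), (F3)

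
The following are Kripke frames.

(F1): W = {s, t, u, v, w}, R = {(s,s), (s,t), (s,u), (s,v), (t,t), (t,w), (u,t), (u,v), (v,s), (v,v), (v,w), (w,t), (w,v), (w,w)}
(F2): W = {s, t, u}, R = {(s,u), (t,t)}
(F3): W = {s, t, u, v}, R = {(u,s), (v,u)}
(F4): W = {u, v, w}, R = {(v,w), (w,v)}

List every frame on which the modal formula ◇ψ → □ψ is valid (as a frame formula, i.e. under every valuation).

(F2), (F3), (F4)

This is the axiom for partial functionality; its first-order frame correspondent is ∀x ∀y ∀z (Rxy ∧ Rxz → y = z).
(F1): fails — s sees both s and t.
(F2): holds.
(F3): holds.
(F4): holds.
Valid on: (F2), (F3), (F4).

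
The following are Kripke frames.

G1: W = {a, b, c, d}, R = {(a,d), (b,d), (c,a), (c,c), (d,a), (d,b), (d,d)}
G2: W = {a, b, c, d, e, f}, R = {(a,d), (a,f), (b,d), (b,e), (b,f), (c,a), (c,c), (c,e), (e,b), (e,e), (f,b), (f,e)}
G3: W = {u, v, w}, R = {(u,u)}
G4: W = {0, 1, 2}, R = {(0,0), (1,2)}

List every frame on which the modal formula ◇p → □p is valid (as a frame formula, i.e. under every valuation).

This is the axiom for partial functionality; its first-order frame correspondent is ∀x ∀y ∀z (Rxy ∧ Rxz → y = z).
G1: fails — c sees both a and c.
G2: fails — a sees both d and f.
G3: condition met.
G4: condition met.
Valid on: G3, G4.

G3, G4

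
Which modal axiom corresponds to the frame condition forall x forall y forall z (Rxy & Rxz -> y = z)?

◇p → □p

A defining formula is ◇p → □p (the CD axiom).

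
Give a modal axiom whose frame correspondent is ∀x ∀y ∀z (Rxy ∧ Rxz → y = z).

◇ψ → □ψ

The condition is partial functionality. The CD schema ◇ψ → □ψ defines it.
Suppose ◇ψ→□ψ is valid. Take Rxy, Rxz and set V(ψ)={y}. Then ◇ψ at x, so □ψ at x, so ψ at z, i.e. z=y.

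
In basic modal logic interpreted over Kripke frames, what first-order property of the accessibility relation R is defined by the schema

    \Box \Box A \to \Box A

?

This is the C4 axiom.
Its frame correspondent is density — \forall x \forall y (Rxy \to \exists z (Rxz \wedge Rzy)).

density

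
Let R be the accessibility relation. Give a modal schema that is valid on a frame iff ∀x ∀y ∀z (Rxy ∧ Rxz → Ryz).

The condition is the Euclidean property. The 5 schema ◇s → □◇s defines it.
Suppose ◇s→□◇s is valid. Take Rxy, Rxz and set V(s)={y}. Then ◇s at x, so □◇s at x, so ◇s at z, so some w with Rzw has s; w=y, i.e. Rzy. By symmetry of the argument, Ryz.

◇s → □◇s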